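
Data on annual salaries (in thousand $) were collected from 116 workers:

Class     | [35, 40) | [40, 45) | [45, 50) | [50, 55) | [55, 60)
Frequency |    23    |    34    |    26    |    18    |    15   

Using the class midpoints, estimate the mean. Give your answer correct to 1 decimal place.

Midpoints: 37.5, 42.5, 47.5, 52.5, 57.5
Σfm = 23×37.5 + 34×42.5 + 26×47.5 + 18×52.5 + 15×57.5 = 5350
n = Σf = 116
Mean = 5350 / 116 = 46.1207

46.1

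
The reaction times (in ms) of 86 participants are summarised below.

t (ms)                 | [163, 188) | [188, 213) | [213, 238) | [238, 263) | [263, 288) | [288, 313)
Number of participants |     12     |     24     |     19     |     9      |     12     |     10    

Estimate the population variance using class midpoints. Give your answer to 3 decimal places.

Midpoints: 175.5, 200.5, 225.5, 250.5, 275.5, 300.5
n = 86, Σfm = 19768, mean = 229.8605
Σfm² = 4679121.5
Σf(m − x̄)² = Σfm² − (Σfm)²/n = 4679121.5 − 19768²/86 = 135239.8256
Population variance = 135239.8256 / 86 = 1572.5561

1572.556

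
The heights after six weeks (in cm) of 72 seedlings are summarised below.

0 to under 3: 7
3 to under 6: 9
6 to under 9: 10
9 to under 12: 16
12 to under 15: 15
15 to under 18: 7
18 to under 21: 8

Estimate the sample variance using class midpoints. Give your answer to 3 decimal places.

28.366

Midpoints: 1.5, 4.5, 7.5, 10.5, 13.5, 16.5, 19.5
n = 72, Σfm = 768, mean = 10.6667
Σfm² = 10206
Σf(m − x̄)² = Σfm² − (Σfm)²/n = 10206 − 768²/72 = 2014.0000
Sample variance = 2014.0000 / 71 = 28.3662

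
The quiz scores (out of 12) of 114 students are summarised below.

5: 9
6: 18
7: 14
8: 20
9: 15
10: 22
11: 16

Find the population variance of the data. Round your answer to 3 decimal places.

Values: 5, 6, 7, 8, 9, 10, 11
n = 114, Σfx = 942, mean = 8.2632
Σfx² = 8190
Σf(x − x̄)² = Σfx² − (Σfx)²/n = 8190 − 942²/114 = 406.1053
Population variance = 406.1053 / 114 = 3.5623

3.562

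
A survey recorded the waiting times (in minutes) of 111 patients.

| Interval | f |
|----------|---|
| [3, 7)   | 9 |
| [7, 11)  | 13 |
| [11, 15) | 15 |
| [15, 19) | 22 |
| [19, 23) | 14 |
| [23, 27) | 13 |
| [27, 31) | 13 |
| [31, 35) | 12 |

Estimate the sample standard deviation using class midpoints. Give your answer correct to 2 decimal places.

Midpoints: 5, 9, 13, 17, 21, 25, 29, 33
n = 111, Σfm = 2123, mean = 19.1261
Σfm² = 48471
Σf(m − x̄)² = Σfm² − (Σfm)²/n = 48471 − 2123²/111 = 7866.2342
Sample variance = 7866.2342 / 110 = 71.5112
Standard deviation = √71.5112 = 8.4564

8.46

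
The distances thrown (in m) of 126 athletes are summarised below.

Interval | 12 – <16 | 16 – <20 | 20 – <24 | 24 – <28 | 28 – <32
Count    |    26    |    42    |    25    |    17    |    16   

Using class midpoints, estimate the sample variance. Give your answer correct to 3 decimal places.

Midpoints: 14, 18, 22, 26, 30
n = 126, Σfm = 2592, mean = 20.5714
Σfm² = 56696
Σf(m − x̄)² = Σfm² − (Σfm)²/n = 56696 − 2592²/126 = 3374.8571
Sample variance = 3374.8571 / 125 = 26.9989

26.999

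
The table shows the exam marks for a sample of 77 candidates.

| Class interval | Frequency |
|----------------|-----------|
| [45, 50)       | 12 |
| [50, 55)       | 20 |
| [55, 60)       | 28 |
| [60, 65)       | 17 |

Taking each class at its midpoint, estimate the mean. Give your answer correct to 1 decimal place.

55.7

Midpoints: 47.5, 52.5, 57.5, 62.5
Σfm = 12×47.5 + 20×52.5 + 28×57.5 + 17×62.5 = 4292.5
n = Σf = 77
Mean = 4292.5 / 77 = 55.7468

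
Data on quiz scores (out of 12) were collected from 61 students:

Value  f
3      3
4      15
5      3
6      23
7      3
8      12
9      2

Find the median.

Cumulative frequencies: 3, 18, 21, 44, 47, 59, 61
n = 61, so the median is the value in position (n+1)/2 = 31.
Position 31 falls at value 6.

6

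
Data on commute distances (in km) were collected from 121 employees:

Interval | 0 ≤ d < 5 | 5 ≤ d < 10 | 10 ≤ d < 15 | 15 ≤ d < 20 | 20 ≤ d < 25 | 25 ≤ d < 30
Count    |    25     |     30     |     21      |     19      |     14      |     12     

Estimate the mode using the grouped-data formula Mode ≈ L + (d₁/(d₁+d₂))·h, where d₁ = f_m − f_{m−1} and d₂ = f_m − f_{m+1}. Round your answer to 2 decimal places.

6.79

Modal class: 5 ≤ d < 10 (highest frequency 30).
d₁ = 30 − 25 = 5, d₂ = 30 − 21 = 9
Mode ≈ 5 + (5/(5+9)) × 5 = 5 + 1.7857 = 6.7857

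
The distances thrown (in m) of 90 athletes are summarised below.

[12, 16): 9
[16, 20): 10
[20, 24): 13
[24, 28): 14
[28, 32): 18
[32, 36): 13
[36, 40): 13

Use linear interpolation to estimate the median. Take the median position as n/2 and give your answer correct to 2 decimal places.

27.71

Cumulative frequencies: 9, 19, 32, 46, 64, 77, 90
n = 90; position = n/2 = 45.
This falls in the class [24, 28): L = 24, F = 32, f = 14, h = 4.
Median ≈ 24 + ((45 − 32) / 14) × 4 = 27.7143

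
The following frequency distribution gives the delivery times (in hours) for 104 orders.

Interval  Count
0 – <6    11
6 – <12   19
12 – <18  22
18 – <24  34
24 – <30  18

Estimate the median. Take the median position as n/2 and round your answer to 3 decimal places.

18.000

Cumulative frequencies: 11, 30, 52, 86, 104
n = 104; position = n/2 = 52.
This falls in the class 12 – <18: L = 12, F = 30, f = 22, h = 6.
Median ≈ 12 + ((52 − 30) / 22) × 6 = 18.0000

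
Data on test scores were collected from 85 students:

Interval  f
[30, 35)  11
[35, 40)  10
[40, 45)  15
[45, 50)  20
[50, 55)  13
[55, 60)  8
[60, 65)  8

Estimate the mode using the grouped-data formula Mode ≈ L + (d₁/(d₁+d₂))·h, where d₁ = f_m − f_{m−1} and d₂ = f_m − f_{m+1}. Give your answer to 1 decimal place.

Modal class: [45, 50) (highest frequency 20).
d₁ = 20 − 15 = 5, d₂ = 20 − 13 = 7
Mode ≈ 45 + (5/(5+7)) × 5 = 45 + 2.0833 = 47.0833

47.1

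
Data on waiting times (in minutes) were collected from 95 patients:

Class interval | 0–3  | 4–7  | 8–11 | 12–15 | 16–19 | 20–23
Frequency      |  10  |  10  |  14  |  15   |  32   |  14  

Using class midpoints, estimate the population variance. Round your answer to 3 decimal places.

39.045

Midpoints: 1.5, 5.5, 9.5, 13.5, 17.5, 21.5
n = 95, Σfm = 1266.5, mean = 13.3316
Σfm² = 20593.75
Σf(m − x̄)² = Σfm² − (Σfm)²/n = 20593.75 − 1266.5²/95 = 3709.3053
Population variance = 3709.3053 / 95 = 39.0453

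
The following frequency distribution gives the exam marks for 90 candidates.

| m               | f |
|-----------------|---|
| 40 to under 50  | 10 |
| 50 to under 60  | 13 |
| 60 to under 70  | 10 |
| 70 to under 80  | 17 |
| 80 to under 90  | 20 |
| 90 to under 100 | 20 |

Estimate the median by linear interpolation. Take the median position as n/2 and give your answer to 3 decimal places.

Cumulative frequencies: 10, 23, 33, 50, 70, 90
n = 90; position = n/2 = 45.
This falls in the class 70 to under 80: L = 70, F = 33, f = 17, h = 10.
Median ≈ 70 + ((45 − 33) / 17) × 10 = 77.0588

77.059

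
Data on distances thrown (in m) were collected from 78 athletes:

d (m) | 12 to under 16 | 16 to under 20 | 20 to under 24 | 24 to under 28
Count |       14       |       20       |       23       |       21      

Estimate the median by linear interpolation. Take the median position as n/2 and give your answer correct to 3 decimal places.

20.870

Cumulative frequencies: 14, 34, 57, 78
n = 78; position = n/2 = 39.
This falls in the class 20 to under 24: L = 20, F = 34, f = 23, h = 4.
Median ≈ 20 + ((39 − 34) / 23) × 4 = 20.8696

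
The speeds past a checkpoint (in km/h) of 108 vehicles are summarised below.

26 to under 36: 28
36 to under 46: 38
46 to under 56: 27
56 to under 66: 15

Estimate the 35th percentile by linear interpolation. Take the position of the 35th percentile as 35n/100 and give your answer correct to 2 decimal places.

Cumulative frequencies: 28, 66, 93, 108
n = 108; position = 35n/100 = 37.8.
This falls in the class 36 to under 46: L = 36, F = 28, f = 38, h = 10.
35th percentile ≈ 36 + ((37.8 − 28) / 38) × 10 = 38.5789

38.58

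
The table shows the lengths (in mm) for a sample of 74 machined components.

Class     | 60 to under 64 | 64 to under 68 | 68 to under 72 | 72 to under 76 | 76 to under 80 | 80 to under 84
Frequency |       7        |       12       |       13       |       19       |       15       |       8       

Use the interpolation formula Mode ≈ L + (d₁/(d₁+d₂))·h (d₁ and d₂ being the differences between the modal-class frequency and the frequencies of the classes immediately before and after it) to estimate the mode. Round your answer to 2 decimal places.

Modal class: 72 to under 76 (highest frequency 19).
d₁ = 19 − 13 = 6, d₂ = 19 − 15 = 4
Mode ≈ 72 + (6/(6+4)) × 4 = 72 + 2.4000 = 74.4000

74.40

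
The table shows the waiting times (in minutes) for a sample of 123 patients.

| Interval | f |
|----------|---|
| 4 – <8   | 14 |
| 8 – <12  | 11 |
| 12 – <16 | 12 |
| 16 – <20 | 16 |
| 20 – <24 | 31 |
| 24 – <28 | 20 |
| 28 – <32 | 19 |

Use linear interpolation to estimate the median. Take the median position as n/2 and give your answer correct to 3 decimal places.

Cumulative frequencies: 14, 25, 37, 53, 84, 104, 123
n = 123; position = n/2 = 61.5.
This falls in the class 20 – <24: L = 20, F = 53, f = 31, h = 4.
Median ≈ 20 + ((61.5 − 53) / 31) × 4 = 21.0968

21.097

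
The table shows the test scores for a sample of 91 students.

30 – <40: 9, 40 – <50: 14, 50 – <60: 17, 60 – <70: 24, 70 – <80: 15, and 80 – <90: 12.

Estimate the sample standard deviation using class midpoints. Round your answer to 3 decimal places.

15.094

Midpoints: 35, 45, 55, 65, 75, 85
n = 91, Σfm = 5585, mean = 61.3736
Σfm² = 363275
Σf(m − x̄)² = Σfm² − (Σfm)²/n = 363275 − 5585²/91 = 20503.2967
Sample variance = 20503.2967 / 90 = 227.8144
Standard deviation = √227.8144 = 15.0935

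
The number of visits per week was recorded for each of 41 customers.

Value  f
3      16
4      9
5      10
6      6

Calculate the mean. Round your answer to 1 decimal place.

4.1

Values: 3, 4, 5, 6
Σfx = 16×3 + 9×4 + 10×5 + 6×6 = 170
n = Σf = 41
Mean = 170 / 41 = 4.1463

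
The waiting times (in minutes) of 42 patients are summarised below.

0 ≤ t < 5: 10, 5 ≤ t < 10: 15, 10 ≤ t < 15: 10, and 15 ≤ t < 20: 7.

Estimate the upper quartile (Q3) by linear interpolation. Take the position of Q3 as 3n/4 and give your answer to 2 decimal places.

13.25

Cumulative frequencies: 10, 25, 35, 42
n = 42; position = 3n/4 = 31.5.
This falls in the class 10 ≤ t < 15: L = 10, F = 25, f = 10, h = 5.
Upper quartile ≈ 10 + ((31.5 − 25) / 10) × 5 = 13.2500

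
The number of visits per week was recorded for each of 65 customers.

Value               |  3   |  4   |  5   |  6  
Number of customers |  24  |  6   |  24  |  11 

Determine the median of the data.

5

Cumulative frequencies: 24, 30, 54, 65
n = 65, so the median is the value in position (n+1)/2 = 33.
Position 33 falls at value 5.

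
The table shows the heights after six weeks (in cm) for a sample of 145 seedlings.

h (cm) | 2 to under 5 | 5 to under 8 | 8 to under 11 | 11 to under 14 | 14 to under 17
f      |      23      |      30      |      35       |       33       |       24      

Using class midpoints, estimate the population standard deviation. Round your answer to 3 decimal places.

Midpoints: 3.5, 6.5, 9.5, 12.5, 15.5
n = 145, Σfm = 1392.5, mean = 9.6034
Σfm² = 15630.25
Σf(m − x̄)² = Σfm² − (Σfm)²/n = 15630.25 − 1392.5²/145 = 2257.4483
Population variance = 2257.4483 / 145 = 15.5686
Standard deviation = √15.5686 = 3.9457

3.946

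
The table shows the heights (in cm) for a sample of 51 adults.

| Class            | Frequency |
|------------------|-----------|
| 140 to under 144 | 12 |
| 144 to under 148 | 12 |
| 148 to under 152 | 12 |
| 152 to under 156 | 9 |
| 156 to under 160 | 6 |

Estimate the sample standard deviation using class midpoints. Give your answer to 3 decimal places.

5.324

Midpoints: 142, 146, 150, 154, 158
n = 51, Σfm = 7590, mean = 148.8235
Σfm² = 1130988
Σf(m − x̄)² = Σfm² − (Σfm)²/n = 1130988 − 7590²/51 = 1417.4118
Sample variance = 1417.4118 / 50 = 28.3482
Standard deviation = √28.3482 = 5.3243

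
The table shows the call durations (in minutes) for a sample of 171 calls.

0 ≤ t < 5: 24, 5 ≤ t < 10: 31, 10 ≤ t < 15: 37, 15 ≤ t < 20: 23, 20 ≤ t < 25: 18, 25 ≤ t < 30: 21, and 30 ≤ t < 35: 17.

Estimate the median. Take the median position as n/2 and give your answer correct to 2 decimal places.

Cumulative frequencies: 24, 55, 92, 115, 133, 154, 171
n = 171; position = n/2 = 85.5.
This falls in the class 10 ≤ t < 15: L = 10, F = 55, f = 37, h = 5.
Median ≈ 10 + ((85.5 − 55) / 37) × 5 = 14.1216

14.12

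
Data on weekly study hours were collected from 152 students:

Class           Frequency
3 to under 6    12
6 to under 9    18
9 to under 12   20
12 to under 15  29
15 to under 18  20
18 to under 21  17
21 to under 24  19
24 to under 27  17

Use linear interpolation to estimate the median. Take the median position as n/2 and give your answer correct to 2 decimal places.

Cumulative frequencies: 12, 30, 50, 79, 99, 116, 135, 152
n = 152; position = n/2 = 76.
This falls in the class 12 to under 15: L = 12, F = 50, f = 29, h = 3.
Median ≈ 12 + ((76 − 50) / 29) × 3 = 14.6897

14.69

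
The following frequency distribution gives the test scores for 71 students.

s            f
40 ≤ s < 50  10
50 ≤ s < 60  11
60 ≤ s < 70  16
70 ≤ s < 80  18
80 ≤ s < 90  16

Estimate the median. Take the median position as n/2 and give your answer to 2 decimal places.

69.06

Cumulative frequencies: 10, 21, 37, 55, 71
n = 71; position = n/2 = 35.5.
This falls in the class 60 ≤ s < 70: L = 60, F = 21, f = 16, h = 10.
Median ≈ 60 + ((35.5 − 21) / 16) × 10 = 69.0625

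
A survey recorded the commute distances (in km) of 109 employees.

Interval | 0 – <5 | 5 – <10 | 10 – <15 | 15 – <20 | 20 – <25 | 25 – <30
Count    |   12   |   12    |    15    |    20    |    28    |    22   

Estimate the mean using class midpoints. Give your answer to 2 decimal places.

Midpoints: 2.5, 7.5, 12.5, 17.5, 22.5, 27.5
Σfm = 12×2.5 + 12×7.5 + 15×12.5 + 20×17.5 + 28×22.5 + 22×27.5 = 1892.5
n = Σf = 109
Mean = 1892.5 / 109 = 17.3624

17.36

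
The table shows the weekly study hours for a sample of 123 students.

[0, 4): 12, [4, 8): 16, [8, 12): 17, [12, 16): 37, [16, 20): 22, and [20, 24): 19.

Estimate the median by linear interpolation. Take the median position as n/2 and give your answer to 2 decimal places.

Cumulative frequencies: 12, 28, 45, 82, 104, 123
n = 123; position = n/2 = 61.5.
This falls in the class [12, 16): L = 12, F = 45, f = 37, h = 4.
Median ≈ 12 + ((61.5 − 45) / 37) × 4 = 13.7838

13.78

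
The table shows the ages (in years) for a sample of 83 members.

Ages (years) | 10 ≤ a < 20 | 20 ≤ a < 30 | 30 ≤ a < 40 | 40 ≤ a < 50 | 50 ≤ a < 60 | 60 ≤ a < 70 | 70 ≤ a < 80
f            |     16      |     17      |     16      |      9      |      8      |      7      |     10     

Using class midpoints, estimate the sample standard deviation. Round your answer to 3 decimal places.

20.015

Midpoints: 15, 25, 35, 45, 55, 65, 75
n = 83, Σfm = 3275, mean = 39.4578
Σfm² = 162075
Σf(m − x̄)² = Σfm² − (Σfm)²/n = 162075 − 3275²/83 = 32850.6024
Sample variance = 32850.6024 / 82 = 400.6171
Standard deviation = √400.6171 = 20.0154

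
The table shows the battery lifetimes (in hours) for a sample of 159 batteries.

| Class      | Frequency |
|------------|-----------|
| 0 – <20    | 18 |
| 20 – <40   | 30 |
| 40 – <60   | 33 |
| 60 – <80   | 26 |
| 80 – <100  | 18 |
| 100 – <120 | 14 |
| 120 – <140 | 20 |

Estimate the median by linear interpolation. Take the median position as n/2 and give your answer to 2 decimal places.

59.09

Cumulative frequencies: 18, 48, 81, 107, 125, 139, 159
n = 159; position = n/2 = 79.5.
This falls in the class 40 – <60: L = 40, F = 48, f = 33, h = 20.
Median ≈ 40 + ((79.5 − 48) / 33) × 20 = 59.0909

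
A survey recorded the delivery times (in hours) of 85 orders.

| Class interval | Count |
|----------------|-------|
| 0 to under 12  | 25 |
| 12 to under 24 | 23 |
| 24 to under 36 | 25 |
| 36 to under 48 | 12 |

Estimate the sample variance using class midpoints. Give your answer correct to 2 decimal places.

156.38

Midpoints: 6, 18, 30, 42
n = 85, Σfm = 1818, mean = 21.3882
Σfm² = 52020
Σf(m − x̄)² = Σfm² − (Σfm)²/n = 52020 − 1818²/85 = 13136.1882
Sample variance = 13136.1882 / 84 = 156.3832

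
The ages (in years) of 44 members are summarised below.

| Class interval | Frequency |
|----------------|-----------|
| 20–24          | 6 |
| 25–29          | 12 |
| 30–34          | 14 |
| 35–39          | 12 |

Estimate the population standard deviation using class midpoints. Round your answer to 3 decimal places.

5.041

Midpoints: 22, 27, 32, 37
n = 44, Σfm = 1348, mean = 30.6364
Σfm² = 42416
Σf(m − x̄)² = Σfm² − (Σfm)²/n = 42416 − 1348²/44 = 1118.1818
Population variance = 1118.1818 / 44 = 25.4132
Standard deviation = √25.4132 = 5.0412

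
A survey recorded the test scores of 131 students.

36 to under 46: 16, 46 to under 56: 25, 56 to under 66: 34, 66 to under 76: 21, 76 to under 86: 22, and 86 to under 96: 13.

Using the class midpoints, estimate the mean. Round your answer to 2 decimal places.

64.59

Midpoints: 41, 51, 61, 71, 81, 91
Σfm = 16×41 + 25×51 + 34×61 + 21×71 + 22×81 + 13×91 = 8461
n = Σf = 131
Mean = 8461 / 131 = 64.5878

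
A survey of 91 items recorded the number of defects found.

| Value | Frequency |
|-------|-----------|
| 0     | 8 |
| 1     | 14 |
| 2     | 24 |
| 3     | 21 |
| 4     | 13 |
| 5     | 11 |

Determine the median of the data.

2

Cumulative frequencies: 8, 22, 46, 67, 80, 91
n = 91, so the median is the value in position (n+1)/2 = 46.
Position 46 falls at value 2.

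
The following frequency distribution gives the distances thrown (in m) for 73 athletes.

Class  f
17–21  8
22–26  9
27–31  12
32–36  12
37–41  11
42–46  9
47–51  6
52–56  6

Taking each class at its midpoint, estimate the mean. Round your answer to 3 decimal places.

35.164

Midpoints: 19, 24, 29, 34, 39, 44, 49, 54
Σfm = 8×19 + 9×24 + 12×29 + 12×34 + 11×39 + 9×44 + 6×49 + 6×54 = 2567
n = Σf = 73
Mean = 2567 / 73 = 35.1644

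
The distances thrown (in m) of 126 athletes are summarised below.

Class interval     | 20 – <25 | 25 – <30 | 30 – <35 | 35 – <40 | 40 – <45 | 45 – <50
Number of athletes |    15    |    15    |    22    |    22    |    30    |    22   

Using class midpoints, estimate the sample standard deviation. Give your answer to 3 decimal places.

Midpoints: 22.5, 27.5, 32.5, 37.5, 42.5, 47.5
n = 126, Σfm = 4610, mean = 36.5873
Σfm² = 176937.5
Σf(m − x̄)² = Σfm² − (Σfm)²/n = 176937.5 − 4610²/126 = 8270.0397
Sample variance = 8270.0397 / 125 = 66.1603
Standard deviation = √66.1603 = 8.1339

8.134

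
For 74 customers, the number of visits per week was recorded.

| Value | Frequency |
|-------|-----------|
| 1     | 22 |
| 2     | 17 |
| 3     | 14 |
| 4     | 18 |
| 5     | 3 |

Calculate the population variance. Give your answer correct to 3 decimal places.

Values: 1, 2, 3, 4, 5
n = 74, Σfx = 185, mean = 2.5000
Σfx² = 579
Σf(x − x̄)² = Σfx² − (Σfx)²/n = 579 − 185²/74 = 116.5000
Population variance = 116.5000 / 74 = 1.5743

1.574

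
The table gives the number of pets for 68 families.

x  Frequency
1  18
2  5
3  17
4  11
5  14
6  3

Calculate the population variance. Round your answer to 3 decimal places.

Values: 1, 2, 3, 4, 5, 6
n = 68, Σfx = 211, mean = 3.1029
Σfx² = 825
Σf(x − x̄)² = Σfx² − (Σfx)²/n = 825 − 211²/68 = 170.2794
Population variance = 170.2794 / 68 = 2.5041

2.504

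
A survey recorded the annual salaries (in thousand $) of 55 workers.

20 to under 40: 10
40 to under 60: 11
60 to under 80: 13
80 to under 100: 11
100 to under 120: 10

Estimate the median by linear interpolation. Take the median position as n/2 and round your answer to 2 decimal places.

Cumulative frequencies: 10, 21, 34, 45, 55
n = 55; position = n/2 = 27.5.
This falls in the class 60 to under 80: L = 60, F = 21, f = 13, h = 20.
Median ≈ 60 + ((27.5 − 21) / 13) × 20 = 70.0000

70.00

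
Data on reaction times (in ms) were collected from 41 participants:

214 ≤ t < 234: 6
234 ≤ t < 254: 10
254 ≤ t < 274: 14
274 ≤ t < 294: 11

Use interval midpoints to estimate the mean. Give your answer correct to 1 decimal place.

258.6

Midpoints: 224, 244, 264, 284
Σfm = 6×224 + 10×244 + 14×264 + 11×284 = 10604
n = Σf = 41
Mean = 10604 / 41 = 258.6341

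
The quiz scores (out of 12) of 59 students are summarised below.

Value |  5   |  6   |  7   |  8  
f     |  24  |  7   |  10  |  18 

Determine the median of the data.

Cumulative frequencies: 24, 31, 41, 59
n = 59, so the median is the value in position (n+1)/2 = 30.
Position 30 falls at value 6.

6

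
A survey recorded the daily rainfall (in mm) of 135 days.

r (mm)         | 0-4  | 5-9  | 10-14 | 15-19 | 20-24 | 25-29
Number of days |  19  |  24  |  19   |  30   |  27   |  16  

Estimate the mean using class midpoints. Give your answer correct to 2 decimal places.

Midpoints: 2, 7, 12, 17, 22, 27
Σfm = 19×2 + 24×7 + 19×12 + 30×17 + 27×22 + 16×27 = 1970
n = Σf = 135
Mean = 1970 / 135 = 14.5926

14.59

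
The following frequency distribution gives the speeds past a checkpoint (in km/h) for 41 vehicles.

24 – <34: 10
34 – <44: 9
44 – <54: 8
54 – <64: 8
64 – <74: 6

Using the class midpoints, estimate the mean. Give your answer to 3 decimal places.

46.805

Midpoints: 29, 39, 49, 59, 69
Σfm = 10×29 + 9×39 + 8×49 + 8×59 + 6×69 = 1919
n = Σf = 41
Mean = 1919 / 41 = 46.8049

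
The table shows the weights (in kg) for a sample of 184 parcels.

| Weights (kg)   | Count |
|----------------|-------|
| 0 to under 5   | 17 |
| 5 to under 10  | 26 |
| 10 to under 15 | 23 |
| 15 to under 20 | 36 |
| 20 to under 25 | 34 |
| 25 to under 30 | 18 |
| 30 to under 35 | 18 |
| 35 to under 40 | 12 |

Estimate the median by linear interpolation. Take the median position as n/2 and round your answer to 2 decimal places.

18.61

Cumulative frequencies: 17, 43, 66, 102, 136, 154, 172, 184
n = 184; position = n/2 = 92.
This falls in the class 15 to under 20: L = 15, F = 66, f = 36, h = 5.
Median ≈ 15 + ((92 − 66) / 36) × 5 = 18.6111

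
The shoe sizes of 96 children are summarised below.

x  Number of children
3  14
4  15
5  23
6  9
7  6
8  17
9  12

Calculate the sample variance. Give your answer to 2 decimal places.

Values: 3, 4, 5, 6, 7, 8, 9
n = 96, Σfx = 557, mean = 5.8021
Σfx² = 3619
Σf(x − x̄)² = Σfx² − (Σfx)²/n = 3619 − 557²/96 = 387.2396
Sample variance = 387.2396 / 95 = 4.0762

4.08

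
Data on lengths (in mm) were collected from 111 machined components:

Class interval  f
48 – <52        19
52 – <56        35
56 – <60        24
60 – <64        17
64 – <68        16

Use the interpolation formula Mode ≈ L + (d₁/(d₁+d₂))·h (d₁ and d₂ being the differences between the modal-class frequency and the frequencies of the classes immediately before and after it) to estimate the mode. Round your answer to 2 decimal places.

Modal class: 52 – <56 (highest frequency 35).
d₁ = 35 − 19 = 16, d₂ = 35 − 24 = 11
Mode ≈ 52 + (16/(16+11)) × 4 = 52 + 2.3704 = 54.3704

54.37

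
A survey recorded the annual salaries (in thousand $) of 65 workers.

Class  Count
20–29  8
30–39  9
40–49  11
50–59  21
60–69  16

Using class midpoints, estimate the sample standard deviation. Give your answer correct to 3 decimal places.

Midpoints: 24.5, 34.5, 44.5, 54.5, 64.5
n = 65, Σfm = 3172.5, mean = 48.8077
Σfm² = 166236.25
Σf(m − x̄)² = Σfm² − (Σfm)²/n = 166236.25 − 3172.5²/65 = 11393.8462
Sample variance = 11393.8462 / 64 = 178.0288
Standard deviation = √178.0288 = 13.3427

13.343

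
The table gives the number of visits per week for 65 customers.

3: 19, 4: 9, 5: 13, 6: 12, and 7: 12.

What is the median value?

Cumulative frequencies: 19, 28, 41, 53, 65
n = 65, so the median is the value in position (n+1)/2 = 33.
Position 33 falls at value 5.

5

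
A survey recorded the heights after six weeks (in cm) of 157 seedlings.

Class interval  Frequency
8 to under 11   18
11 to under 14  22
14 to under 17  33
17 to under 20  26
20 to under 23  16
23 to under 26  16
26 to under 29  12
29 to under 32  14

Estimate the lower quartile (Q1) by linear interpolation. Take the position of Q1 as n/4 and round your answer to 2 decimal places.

13.90

Cumulative frequencies: 18, 40, 73, 99, 115, 131, 143, 157
n = 157; position = n/4 = 39.25.
This falls in the class 11 to under 14: L = 11, F = 18, f = 22, h = 3.
Lower quartile ≈ 11 + ((39.25 − 18) / 22) × 3 = 13.8977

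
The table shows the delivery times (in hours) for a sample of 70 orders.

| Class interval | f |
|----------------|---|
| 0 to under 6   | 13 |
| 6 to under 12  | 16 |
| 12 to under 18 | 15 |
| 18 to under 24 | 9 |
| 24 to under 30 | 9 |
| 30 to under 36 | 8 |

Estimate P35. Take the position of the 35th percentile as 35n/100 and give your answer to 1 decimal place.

10.3

Cumulative frequencies: 13, 29, 44, 53, 62, 70
n = 70; position = 35n/100 = 24.5.
This falls in the class 6 to under 12: L = 6, F = 13, f = 16, h = 6.
35th percentile ≈ 6 + ((24.5 − 13) / 16) × 6 = 10.3125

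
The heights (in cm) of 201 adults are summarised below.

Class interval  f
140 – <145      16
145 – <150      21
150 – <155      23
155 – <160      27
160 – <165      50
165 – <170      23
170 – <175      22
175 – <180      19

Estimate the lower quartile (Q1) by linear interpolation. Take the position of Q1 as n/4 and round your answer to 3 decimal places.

Cumulative frequencies: 16, 37, 60, 87, 137, 160, 182, 201
n = 201; position = n/4 = 50.25.
This falls in the class 150 – <155: L = 150, F = 37, f = 23, h = 5.
Lower quartile ≈ 150 + ((50.25 − 37) / 23) × 5 = 152.8804

152.880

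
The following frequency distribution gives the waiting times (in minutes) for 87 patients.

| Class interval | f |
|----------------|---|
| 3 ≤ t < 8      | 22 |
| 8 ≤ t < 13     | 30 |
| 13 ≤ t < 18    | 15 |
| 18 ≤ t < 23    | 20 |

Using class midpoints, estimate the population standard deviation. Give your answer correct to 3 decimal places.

Midpoints: 5.5, 10.5, 15.5, 20.5
n = 87, Σfm = 1078.5, mean = 12.3966
Σfm² = 15981.75
Σf(m − x̄)² = Σfm² − (Σfm)²/n = 15981.75 − 1078.5²/87 = 2612.0690
Population variance = 2612.0690 / 87 = 30.0238
Standard deviation = √30.0238 = 5.4794

5.479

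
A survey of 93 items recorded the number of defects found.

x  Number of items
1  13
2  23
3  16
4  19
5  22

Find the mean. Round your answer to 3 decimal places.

Values: 1, 2, 3, 4, 5
Σfx = 13×1 + 23×2 + 16×3 + 19×4 + 22×5 = 293
n = Σf = 93
Mean = 293 / 93 = 3.1505

3.151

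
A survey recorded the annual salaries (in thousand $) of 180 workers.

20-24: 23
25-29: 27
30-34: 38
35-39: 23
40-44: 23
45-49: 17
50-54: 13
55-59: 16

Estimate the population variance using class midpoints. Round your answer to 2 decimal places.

113.47

Midpoints: 22, 27, 32, 37, 42, 47, 52, 57
n = 180, Σfm = 6655, mean = 36.9722
Σfm² = 266475
Σf(m − x̄)² = Σfm² − (Σfm)²/n = 266475 − 6655²/180 = 20424.8611
Population variance = 20424.8611 / 180 = 113.4715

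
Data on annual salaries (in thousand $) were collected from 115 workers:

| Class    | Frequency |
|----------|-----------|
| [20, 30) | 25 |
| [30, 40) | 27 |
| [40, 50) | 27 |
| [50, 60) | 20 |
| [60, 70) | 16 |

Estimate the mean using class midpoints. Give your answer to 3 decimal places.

Midpoints: 25, 35, 45, 55, 65
Σfm = 25×25 + 27×35 + 27×45 + 20×55 + 16×65 = 4925
n = Σf = 115
Mean = 4925 / 115 = 42.8261

42.826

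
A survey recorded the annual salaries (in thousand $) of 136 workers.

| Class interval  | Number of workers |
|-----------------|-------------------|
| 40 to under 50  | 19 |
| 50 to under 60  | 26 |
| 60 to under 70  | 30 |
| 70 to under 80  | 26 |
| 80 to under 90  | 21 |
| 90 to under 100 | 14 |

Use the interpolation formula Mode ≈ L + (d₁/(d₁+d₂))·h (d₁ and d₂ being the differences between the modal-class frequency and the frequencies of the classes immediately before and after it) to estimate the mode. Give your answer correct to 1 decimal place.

65.0

Modal class: 60 to under 70 (highest frequency 30).
d₁ = 30 − 26 = 4, d₂ = 30 − 26 = 4
Mode ≈ 60 + (4/(4+4)) × 10 = 60 + 5.0000 = 65.0000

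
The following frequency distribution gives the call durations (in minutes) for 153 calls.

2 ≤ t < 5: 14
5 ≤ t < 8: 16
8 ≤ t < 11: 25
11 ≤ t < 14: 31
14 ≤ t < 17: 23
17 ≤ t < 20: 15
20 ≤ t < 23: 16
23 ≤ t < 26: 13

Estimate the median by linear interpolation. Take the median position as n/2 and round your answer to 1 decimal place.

13.1

Cumulative frequencies: 14, 30, 55, 86, 109, 124, 140, 153
n = 153; position = n/2 = 76.5.
This falls in the class 11 ≤ t < 14: L = 11, F = 55, f = 31, h = 3.
Median ≈ 11 + ((76.5 − 55) / 31) × 3 = 13.0806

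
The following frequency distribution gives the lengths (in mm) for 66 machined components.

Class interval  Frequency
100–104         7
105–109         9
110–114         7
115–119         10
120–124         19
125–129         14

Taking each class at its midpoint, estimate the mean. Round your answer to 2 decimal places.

117.08

Midpoints: 102, 107, 112, 117, 122, 127
Σfm = 7×102 + 9×107 + 7×112 + 10×117 + 19×122 + 14×127 = 7727
n = Σf = 66
Mean = 7727 / 66 = 117.0758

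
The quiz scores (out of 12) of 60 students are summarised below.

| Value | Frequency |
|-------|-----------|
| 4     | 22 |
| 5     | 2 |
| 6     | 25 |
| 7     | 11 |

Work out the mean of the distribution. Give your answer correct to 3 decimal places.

5.417

Values: 4, 5, 6, 7
Σfx = 22×4 + 2×5 + 25×6 + 11×7 = 325
n = Σf = 60
Mean = 325 / 60 = 5.4167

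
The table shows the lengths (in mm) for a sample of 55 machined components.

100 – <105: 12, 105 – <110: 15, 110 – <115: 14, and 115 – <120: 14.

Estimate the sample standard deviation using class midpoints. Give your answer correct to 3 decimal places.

Midpoints: 102.5, 107.5, 112.5, 117.5
n = 55, Σfm = 6062.5, mean = 110.2273
Σfm² = 669893.75
Σf(m − x̄)² = Σfm² − (Σfm)²/n = 669893.75 − 6062.5²/55 = 1640.9091
Sample variance = 1640.9091 / 54 = 30.3872
Standard deviation = √30.3872 = 5.5125

5.512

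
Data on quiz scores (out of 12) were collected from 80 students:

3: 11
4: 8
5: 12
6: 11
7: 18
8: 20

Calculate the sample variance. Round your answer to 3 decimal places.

3.049

Values: 3, 4, 5, 6, 7, 8
n = 80, Σfx = 477, mean = 5.9625
Σfx² = 3085
Σf(x − x̄)² = Σfx² − (Σfx)²/n = 3085 − 477²/80 = 240.8875
Sample variance = 240.8875 / 79 = 3.0492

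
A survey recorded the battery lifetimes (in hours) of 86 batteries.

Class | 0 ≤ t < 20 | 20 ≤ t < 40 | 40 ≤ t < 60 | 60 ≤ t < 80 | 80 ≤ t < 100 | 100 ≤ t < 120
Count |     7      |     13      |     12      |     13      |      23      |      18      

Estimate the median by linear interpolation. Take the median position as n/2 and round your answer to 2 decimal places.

Cumulative frequencies: 7, 20, 32, 45, 68, 86
n = 86; position = n/2 = 43.
This falls in the class 60 ≤ t < 80: L = 60, F = 32, f = 13, h = 20.
Median ≈ 60 + ((43 − 32) / 13) × 20 = 76.9231

76.92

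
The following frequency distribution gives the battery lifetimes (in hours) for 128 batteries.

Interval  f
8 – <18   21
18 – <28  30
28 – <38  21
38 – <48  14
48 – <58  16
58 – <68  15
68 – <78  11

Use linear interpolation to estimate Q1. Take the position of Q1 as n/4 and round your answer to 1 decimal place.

21.7

Cumulative frequencies: 21, 51, 72, 86, 102, 117, 128
n = 128; position = n/4 = 32.
This falls in the class 18 – <28: L = 18, F = 21, f = 30, h = 10.
Lower quartile ≈ 18 + ((32 − 21) / 30) × 10 = 21.6667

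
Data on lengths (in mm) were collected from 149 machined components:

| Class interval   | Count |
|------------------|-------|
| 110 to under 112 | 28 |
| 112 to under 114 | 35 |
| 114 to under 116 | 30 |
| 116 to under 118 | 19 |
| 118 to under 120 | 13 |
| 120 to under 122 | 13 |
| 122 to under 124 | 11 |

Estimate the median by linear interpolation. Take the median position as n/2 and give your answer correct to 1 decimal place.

Cumulative frequencies: 28, 63, 93, 112, 125, 138, 149
n = 149; position = n/2 = 74.5.
This falls in the class 114 to under 116: L = 114, F = 63, f = 30, h = 2.
Median ≈ 114 + ((74.5 − 63) / 30) × 2 = 114.7667

114.8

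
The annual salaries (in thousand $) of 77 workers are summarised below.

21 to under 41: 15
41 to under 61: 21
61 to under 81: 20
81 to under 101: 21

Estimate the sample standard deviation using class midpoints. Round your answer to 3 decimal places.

21.802

Midpoints: 31, 51, 71, 91
n = 77, Σfm = 4867, mean = 63.2078
Σfm² = 343757
Σf(m − x̄)² = Σfm² − (Σfm)²/n = 343757 − 4867²/77 = 36124.6753
Sample variance = 36124.6753 / 76 = 475.3247
Standard deviation = √475.3247 = 21.8019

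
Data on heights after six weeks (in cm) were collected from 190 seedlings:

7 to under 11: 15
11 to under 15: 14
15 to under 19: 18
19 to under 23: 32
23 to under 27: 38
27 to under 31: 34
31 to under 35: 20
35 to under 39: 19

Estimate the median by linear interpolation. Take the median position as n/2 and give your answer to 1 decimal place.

Cumulative frequencies: 15, 29, 47, 79, 117, 151, 171, 190
n = 190; position = n/2 = 95.
This falls in the class 23 to under 27: L = 23, F = 79, f = 38, h = 4.
Median ≈ 23 + ((95 − 79) / 38) × 4 = 24.6842

24.7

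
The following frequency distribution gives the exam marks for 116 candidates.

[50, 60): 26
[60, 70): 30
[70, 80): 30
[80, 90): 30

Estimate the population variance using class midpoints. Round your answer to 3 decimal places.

Midpoints: 55, 65, 75, 85
n = 116, Σfm = 8180, mean = 70.5172
Σfm² = 590900
Σf(m − x̄)² = Σfm² − (Σfm)²/n = 590900 − 8180²/116 = 14068.9655
Population variance = 14068.9655 / 116 = 121.2842

121.284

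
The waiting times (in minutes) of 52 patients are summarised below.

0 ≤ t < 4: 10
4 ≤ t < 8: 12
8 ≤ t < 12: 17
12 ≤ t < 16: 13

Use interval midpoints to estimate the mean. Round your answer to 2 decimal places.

Midpoints: 2, 6, 10, 14
Σfm = 10×2 + 12×6 + 17×10 + 13×14 = 444
n = Σf = 52
Mean = 444 / 52 = 8.5385

8.54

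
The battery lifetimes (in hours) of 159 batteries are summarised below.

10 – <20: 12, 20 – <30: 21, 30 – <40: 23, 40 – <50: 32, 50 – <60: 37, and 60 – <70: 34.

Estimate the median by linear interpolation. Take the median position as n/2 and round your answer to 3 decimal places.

47.344

Cumulative frequencies: 12, 33, 56, 88, 125, 159
n = 159; position = n/2 = 79.5.
This falls in the class 40 – <50: L = 40, F = 56, f = 32, h = 10.
Median ≈ 40 + ((79.5 − 56) / 32) × 10 = 47.3438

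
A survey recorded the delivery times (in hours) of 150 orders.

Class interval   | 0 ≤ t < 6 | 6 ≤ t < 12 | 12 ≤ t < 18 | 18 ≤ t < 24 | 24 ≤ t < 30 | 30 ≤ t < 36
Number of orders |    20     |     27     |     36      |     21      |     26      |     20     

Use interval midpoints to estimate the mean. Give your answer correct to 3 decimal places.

Midpoints: 3, 9, 15, 21, 27, 33
Σfm = 20×3 + 27×9 + 36×15 + 21×21 + 26×27 + 20×33 = 2646
n = Σf = 150
Mean = 2646 / 150 = 17.6400

17.640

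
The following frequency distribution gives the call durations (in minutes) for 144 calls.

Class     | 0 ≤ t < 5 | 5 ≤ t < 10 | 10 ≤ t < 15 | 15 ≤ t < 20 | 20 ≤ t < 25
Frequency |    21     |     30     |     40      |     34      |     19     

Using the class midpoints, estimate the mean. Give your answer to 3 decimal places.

Midpoints: 2.5, 7.5, 12.5, 17.5, 22.5
Σfm = 21×2.5 + 30×7.5 + 40×12.5 + 34×17.5 + 19×22.5 = 1800
n = Σf = 144
Mean = 1800 / 144 = 12.5000

12.500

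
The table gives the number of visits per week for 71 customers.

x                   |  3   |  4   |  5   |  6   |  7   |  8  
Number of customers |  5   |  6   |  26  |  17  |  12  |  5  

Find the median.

Cumulative frequencies: 5, 11, 37, 54, 66, 71
n = 71, so the median is the value in position (n+1)/2 = 36.
Position 36 falls at value 5.

5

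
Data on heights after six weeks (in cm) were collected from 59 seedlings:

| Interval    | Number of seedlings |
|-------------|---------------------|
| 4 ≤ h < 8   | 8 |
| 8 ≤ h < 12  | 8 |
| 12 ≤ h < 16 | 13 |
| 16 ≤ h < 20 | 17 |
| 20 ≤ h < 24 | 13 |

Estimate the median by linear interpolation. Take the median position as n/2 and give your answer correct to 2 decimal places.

Cumulative frequencies: 8, 16, 29, 46, 59
n = 59; position = n/2 = 29.5.
This falls in the class 16 ≤ h < 20: L = 16, F = 29, f = 17, h = 4.
Median ≈ 16 + ((29.5 − 29) / 17) × 4 = 16.1176

16.12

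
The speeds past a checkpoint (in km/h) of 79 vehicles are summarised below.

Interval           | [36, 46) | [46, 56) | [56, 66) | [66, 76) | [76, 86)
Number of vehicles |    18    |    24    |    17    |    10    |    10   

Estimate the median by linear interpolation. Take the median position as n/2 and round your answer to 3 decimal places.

Cumulative frequencies: 18, 42, 59, 69, 79
n = 79; position = n/2 = 39.5.
This falls in the class [46, 56): L = 46, F = 18, f = 24, h = 10.
Median ≈ 46 + ((39.5 − 18) / 24) × 10 = 54.9583

54.958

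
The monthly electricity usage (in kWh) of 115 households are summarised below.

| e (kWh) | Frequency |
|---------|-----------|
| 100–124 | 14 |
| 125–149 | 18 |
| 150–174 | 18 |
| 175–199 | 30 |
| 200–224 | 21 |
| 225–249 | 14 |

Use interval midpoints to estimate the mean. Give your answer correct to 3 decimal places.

Midpoints: 112, 137, 162, 187, 212, 237
Σfm = 14×112 + 18×137 + 18×162 + 30×187 + 21×212 + 14×237 = 20330
n = Σf = 115
Mean = 20330 / 115 = 176.7826

176.783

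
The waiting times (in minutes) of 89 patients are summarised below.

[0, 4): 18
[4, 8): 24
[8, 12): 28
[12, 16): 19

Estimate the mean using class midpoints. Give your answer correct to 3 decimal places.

Midpoints: 2, 6, 10, 14
Σfm = 18×2 + 24×6 + 28×10 + 19×14 = 726
n = Σf = 89
Mean = 726 / 89 = 8.1573

8.157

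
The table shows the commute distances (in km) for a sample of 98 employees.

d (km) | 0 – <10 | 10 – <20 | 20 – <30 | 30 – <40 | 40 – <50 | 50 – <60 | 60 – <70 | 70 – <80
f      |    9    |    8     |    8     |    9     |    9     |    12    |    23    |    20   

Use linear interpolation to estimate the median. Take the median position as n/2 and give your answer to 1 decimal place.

55.0

Cumulative frequencies: 9, 17, 25, 34, 43, 55, 78, 98
n = 98; position = n/2 = 49.
This falls in the class 50 – <60: L = 50, F = 43, f = 12, h = 10.
Median ≈ 50 + ((49 − 43) / 12) × 10 = 55.0000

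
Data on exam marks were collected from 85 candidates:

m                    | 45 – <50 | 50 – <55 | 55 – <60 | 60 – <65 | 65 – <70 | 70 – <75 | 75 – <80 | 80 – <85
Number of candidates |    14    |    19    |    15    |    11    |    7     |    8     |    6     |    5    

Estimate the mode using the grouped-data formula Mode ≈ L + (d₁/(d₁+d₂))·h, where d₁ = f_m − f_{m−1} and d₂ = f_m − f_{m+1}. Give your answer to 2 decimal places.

52.78

Modal class: 50 – <55 (highest frequency 19).
d₁ = 19 − 14 = 5, d₂ = 19 − 15 = 4
Mode ≈ 50 + (5/(5+4)) × 5 = 50 + 2.7778 = 52.7778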